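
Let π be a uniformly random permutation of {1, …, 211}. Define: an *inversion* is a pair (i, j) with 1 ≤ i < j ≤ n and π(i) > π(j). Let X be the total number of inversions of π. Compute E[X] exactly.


Write X = Σ X_I over the C(211, 2) = 22155 pairs i < j, with X_I the indicator of one inversion.
There are 22155 indicators.
For each fixed pair i < j, the values π(i) and π(j) are two distinct elements of {1, …, 211} in uniformly random order; by symmetry P[π(i) > π(j)] = 1/2.
By linearity: E[X] = 22155 · (1/2) = C(211, 2) · (1/2) = 22155/2 = 22155/2 ≈ 11077.500.

E[X] = 22155/2 = 11077.500.


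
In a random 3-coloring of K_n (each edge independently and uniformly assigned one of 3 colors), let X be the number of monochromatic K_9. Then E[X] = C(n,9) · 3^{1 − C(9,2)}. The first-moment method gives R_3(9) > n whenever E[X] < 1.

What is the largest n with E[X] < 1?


We need C(n, 9) · 3^{1 − 36} < 1, i.e. C(n, 9) < 3^{36 − 1} = 50031545098999707.
Check values of n near the boundary:
  n = 300: C(300, 9) = 48052241692154700; 48052241692154700 < 50031545098999707? YES
  n = 301: C(301, 9) = 49533303936090975; 49533303936090975 < 50031545098999707? YES
  n = 302: C(302, 9) = 51054804739588650; 51054804739588650 < 50031545098999707? NO
  n = 303: C(303, 9) = 52617706925494425; 52617706925494425 < 50031545098999707? NO
The largest n with C(n, 9) < 50031545098999707 is n = 301 (where E[X] = 16511101312030325/16677181699666569 ≈ 0.99004). Hence R_3(9) > 301, i.e. R_3(9) ≥ 302.

Largest n = 301; hence R_3(9) > 301.


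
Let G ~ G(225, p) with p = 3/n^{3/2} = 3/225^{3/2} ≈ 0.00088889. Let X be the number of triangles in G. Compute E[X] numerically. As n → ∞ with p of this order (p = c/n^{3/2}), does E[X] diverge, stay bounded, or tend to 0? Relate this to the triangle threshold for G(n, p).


Number of potential triangles: C(225, 3) = 1873200.
Each occurs with probability p³ ≈ (0.00088889)³ ≈ 7.0233196e-10.
By linearity: E[X] = C(225, 3)·p³ ≈ 1873200 · 7.0233196e-10 ≈ 0.00132.
Since α = 3/2 > 1, p = c/n^{3/2} = o(1/n) is below the triangle threshold p ~ 1/n. Asymptotically E[X] ~ (c³/6)·n^{3(1−α)} = (3³/6)·n^{-1.5} → 0, so by Markov's inequality G has no triangles w.h.p.

E[X] ≈ 0.00132; in regime p = Θ(1/n^{3/2}) E[X] tends to 0 (below the triangle threshold p ~ 1/n).


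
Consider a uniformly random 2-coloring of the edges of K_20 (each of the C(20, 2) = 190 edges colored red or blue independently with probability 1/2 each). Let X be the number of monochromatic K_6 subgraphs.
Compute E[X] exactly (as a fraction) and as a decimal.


Let X = Σ_S X_S over the C(20, 6) = 38760 subsets S of size 6, where X_S = 1 if the K_6 on S is monochromatic.
For a fixed S, the K_6 on S has C(6, 2) = 15 edges. P[all 15 edges red] = (1/2)^15, and likewise for blue, so P[monochromatic] = 2·(1/2)^15 = 2^{1 − 15} = 1/16384.
Summing: E[X] = C(20, 6) · 2^{1 − 15} = 38760 · 1/16384 = 4845/2048.
Numerically: E[X] ≈ 2.36572.

E[X] = C(20,6)·2^(1−C(6,2)) = 4845/2048 ≈ 2.36572.


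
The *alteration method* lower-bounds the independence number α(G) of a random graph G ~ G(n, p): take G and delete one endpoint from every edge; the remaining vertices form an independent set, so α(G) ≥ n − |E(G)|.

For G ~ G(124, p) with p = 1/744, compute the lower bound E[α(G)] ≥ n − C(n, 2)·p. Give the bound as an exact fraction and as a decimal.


E[|E(G)|] = C(124, 2)·p = 7626 · (1/744) = 41/4.
E[α(G)] ≥ n − E[|E(G)|] = 124 − 41/4 = 455/4.
Numerically: ≈ 113.7500.
(This is only a lower bound; the true E[α(G)] may be larger.)

E[α(G)] ≥ 455/4 ≈ 113.7500.


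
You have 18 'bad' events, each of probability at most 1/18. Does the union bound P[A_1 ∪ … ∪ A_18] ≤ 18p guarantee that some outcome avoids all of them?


Union bound: P[∪_{i=1}^{18} A_i] ≤ Σ_i P[A_i] ≤ 18·p = 18·(1/18) = 1.
Numerically: 1 ≈ 1.000.
Is 1 < 1? NO.
Since the bound 1 is ≥ 1, the union bound is uninformative here; it does NOT by itself certify existence.

18·p = 1 ≈ 1.000; existence NOT certified by the union bound.


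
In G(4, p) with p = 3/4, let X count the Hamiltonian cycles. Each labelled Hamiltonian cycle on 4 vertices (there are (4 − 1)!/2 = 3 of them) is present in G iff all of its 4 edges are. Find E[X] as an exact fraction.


K_4 has (4 − 1)!/2 = 3 labelled Hamiltonian cycles.
For each such Hamiltonian cycle H, let X_H = 1 if all 4 edges of H are present in G. Then P[X_H = 1] = p^{4} = (3/4)^{4} = 81/256.
By linearity of expectation: E[X] = Σ_H E[X_H] = 3 · p^{4} = 3 · 81/256 = 243/256.
Numerically: E[X] ≈ 0.94922.

E[X] = 3 · (3/4)^{4} = 243/256 ≈ 0.94922.


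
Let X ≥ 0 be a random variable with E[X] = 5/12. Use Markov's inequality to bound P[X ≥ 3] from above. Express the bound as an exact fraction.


μ = E[X] = 5/12, a = 3.
Markov: P[X ≥ 3] ≤ μ/a = (5/12)/3 = 5/36.
Numerically: ≈ 0.1389.
(Since a = 3 > μ = 0.4167, the bound 5/36 is < 1 and informative.)

P[X ≥ 3] ≤ 5/36 ≈ 0.1389.


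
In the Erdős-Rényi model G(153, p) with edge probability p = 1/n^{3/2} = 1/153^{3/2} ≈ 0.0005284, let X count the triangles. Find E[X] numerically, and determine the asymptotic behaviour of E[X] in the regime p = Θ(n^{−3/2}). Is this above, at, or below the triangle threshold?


Number of potential triangles: C(153, 3) = 585276.
Each occurs with probability p³ ≈ (0.0005284)³ ≈ 1.475328e-10.
By linearity: E[X] = C(153, 3)·p³ ≈ 585276 · 1.475328e-10 ≈ 0.0001.
Since α = 3/2 > 1, p = c/n^{3/2} = o(1/n) is below the triangle threshold p ~ 1/n. Asymptotically E[X] ~ (c³/6)·n^{3(1−α)} = (1³/6)·n^{-1.5} → 0, so by Markov's inequality G has no triangles w.h.p.

E[X] ≈ 0.0001; in regime p = Θ(1/n^{3/2}) E[X] tends to 0 (below the triangle threshold p ~ 1/n).


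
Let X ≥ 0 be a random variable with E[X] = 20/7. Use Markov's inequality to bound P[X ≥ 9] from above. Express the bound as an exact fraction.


μ = E[X] = 20/7, a = 9.
Markov: P[X ≥ 9] ≤ μ/a = (20/7)/9 = 20/63.
Numerically: ≈ 0.3175.
(Since a = 9 > μ = 2.8571, the bound 20/63 is < 1 and informative.)

P[X ≥ 9] ≤ 20/63 ≈ 0.3175.


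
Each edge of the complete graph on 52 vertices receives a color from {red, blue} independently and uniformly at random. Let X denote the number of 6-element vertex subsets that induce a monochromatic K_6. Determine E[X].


Let X = Σ_S X_S over the C(52, 6) = 20358520 subsets S of size 6, where X_S = 1 if the K_6 on S is monochromatic.
For a fixed S, the K_6 on S has C(6, 2) = 15 edges. P[all 15 edges red] = (1/2)^15, and likewise for blue, so P[monochromatic] = 2·(1/2)^15 = 2^{1 − 15} = 1/16384.
Summing: E[X] = C(52, 6) · 2^{1 − 15} = 20358520 · 1/16384 = 2544815/2048.
Numerically: E[X] ≈ 1242.5854.

E[X] = C(52,6)·2^(1−C(6,2)) = 2544815/2048 ≈ 1242.5854.


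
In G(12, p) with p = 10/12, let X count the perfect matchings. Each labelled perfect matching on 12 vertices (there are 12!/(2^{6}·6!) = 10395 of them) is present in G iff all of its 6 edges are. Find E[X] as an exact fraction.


K_12 has 12!/(2^{6}·6!) = 10395 labelled perfect matchings.
For each such perfect matching H, let X_H = 1 if all 6 edges of H are present in G. Then P[X_H = 1] = p^{6} = (5/6)^{6} = 15625/46656.
Summing the indicators: E[X] = Σ_H E[X_H] = 10395 · p^{6} = 10395 · 15625/46656 = 6015625/1728.
Numerically: E[X] ≈ 3481.3.

E[X] = 10395 · (5/6)^{6} = 6015625/1728 ≈ 3481.3.


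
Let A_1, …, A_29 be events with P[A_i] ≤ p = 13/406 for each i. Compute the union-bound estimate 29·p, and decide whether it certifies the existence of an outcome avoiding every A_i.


Union bound: P[∪_{i=1}^{29} A_i] ≤ Σ_i P[A_i] ≤ 29·p = 29·(13/406) = 13/14.
Numerically: 13/14 ≈ 0.929.
Is 13/14 < 1? YES.
Since P[∪ A_i] ≤ 13/14 < 1, the complement has P[∩ A_i^c] ≥ 1 − 13/14 = 1/14 > 0, so some outcome avoids every A_i.

29·p = 13/14 ≈ 0.929; existence CERTIFIED by the union bound.


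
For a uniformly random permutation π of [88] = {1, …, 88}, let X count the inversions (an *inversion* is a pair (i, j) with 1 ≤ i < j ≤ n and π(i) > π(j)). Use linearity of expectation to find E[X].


Write X = Σ X_I over the C(88, 2) = 3828 pairs i < j, with X_I the indicator of one inversion.
There are 3828 indicators.
For each fixed pair i < j, the values π(i) and π(j) are two distinct elements of {1, …, 88} in uniformly random order; by symmetry P[π(i) > π(j)] = 1/2.
By linearity: E[X] = 3828 · (1/2) = C(88, 2) · (1/2) = 3828/2 = 1914 ≈ 1914.000.

E[X] = 1914 = 1914.000.


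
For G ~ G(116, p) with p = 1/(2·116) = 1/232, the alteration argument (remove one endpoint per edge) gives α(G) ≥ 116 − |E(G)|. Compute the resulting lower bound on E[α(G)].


E[|E(G)|] = C(116, 2)·p = 6670 · (1/232) = 115/4.
E[α(G)] ≥ n − E[|E(G)|] = 116 − 115/4 = 349/4.
Numerically: ≈ 87.250.
(This is only a lower bound; the true E[α(G)] may be larger.)

E[α(G)] ≥ 349/4 ≈ 87.250.


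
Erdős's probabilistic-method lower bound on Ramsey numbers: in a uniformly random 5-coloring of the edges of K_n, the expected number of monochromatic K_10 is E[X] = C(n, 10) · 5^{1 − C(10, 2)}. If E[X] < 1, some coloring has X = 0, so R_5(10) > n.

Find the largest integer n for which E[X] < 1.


We need C(n, 10) · 5^{1 − 45} < 1, i.e. C(n, 10) < 5^{45 − 1} = 5684341886080801486968994140625.
Check values of n near the boundary:
  n = 5390: C(5390, 10) = 5655833965919099070255434039753; 5655833965919099070255434039753 < 5684341886080801486968994140625? YES
  n = 5391: C(5391, 10) = 5666344714787188828795213697883; 5666344714787188828795213697883 < 5684341886080801486968994140625? YES
  n = 5392: C(5392, 10) = 5676873040158402483252283957448; 5676873040158402483252283957448 < 5684341886080801486968994140625? YES
  n = 5393: C(5393, 10) = 5687418968154238267170642278008; 5687418968154238267170642278008 < 5684341886080801486968994140625? NO
  n = 5394: C(5394, 10) = 5697982524930156243149785372878; 5697982524930156243149785372878 < 5684341886080801486968994140625? NO
The largest n with C(n, 10) < 5684341886080801486968994140625 is n = 5392 (where E[X] = 5676873040158402483252283957448/5684341886080801486968994140625 ≈ 0.99869). Hence R_5(10) > 5392, i.e. R_5(10) ≥ 5393.

Largest n = 5392; hence R_5(10) > 5392.


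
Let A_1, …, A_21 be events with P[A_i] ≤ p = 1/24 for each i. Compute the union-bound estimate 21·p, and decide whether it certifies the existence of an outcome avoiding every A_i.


Union bound: P[∪_{i=1}^{21} A_i] ≤ Σ_i P[A_i] ≤ 21·p = 21·(1/24) = 7/8.
Numerically: 7/8 ≈ 0.8750000.
Is 7/8 < 1? YES.
Since P[∪ A_i] ≤ 7/8 < 1, the complement has P[∩ A_i^c] ≥ 1 − 7/8 = 1/8 > 0, so some outcome avoids every A_i.

21·p = 7/8 ≈ 0.8750000; existence CERTIFIED by the union bound.


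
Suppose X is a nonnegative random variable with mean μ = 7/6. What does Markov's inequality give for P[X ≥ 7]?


μ = E[X] = 7/6, a = 7.
Markov: P[X ≥ 7] ≤ μ/a = (7/6)/7 = 1/6.
Numerically: ≈ 0.16667.
(Since a = 7 > μ = 1.16667, the bound 1/6 is < 1 and informative.)

P[X ≥ 7] ≤ 1/6 ≈ 0.16667.


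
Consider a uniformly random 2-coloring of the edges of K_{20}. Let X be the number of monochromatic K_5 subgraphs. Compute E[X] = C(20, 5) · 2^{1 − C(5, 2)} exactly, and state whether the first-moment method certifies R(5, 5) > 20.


E[X] = C(20, 5) · 2^{1 − 10} = 15504 · 2^{−9} = 15504/512.
As a reduced fraction: E[X] = 969/32 ≈ 30.2812.
Is E[X] < 1? NO.
Since E[X] ≥ 1, the first-moment bound is inconclusive at n = 20; it does NOT by itself certify R(5, 5) > 20.

E[X] = 969/32 ≈ 30.2812; E[X] ≥ 1; first-moment method inconclusive here.


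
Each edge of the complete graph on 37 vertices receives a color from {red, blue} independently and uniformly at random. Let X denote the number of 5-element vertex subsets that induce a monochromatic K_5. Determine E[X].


Let X = Σ_S X_S over the C(37, 5) = 435897 subsets S of size 5, where X_S = 1 if the K_5 on S is monochromatic.
For a fixed S, the K_5 on S has C(5, 2) = 10 edges. P[all 10 edges red] = (1/2)^10, and likewise for blue, so P[monochromatic] = 2·(1/2)^10 = 2^{1 − 10} = 1/512.
Summing: E[X] = C(37, 5) · 2^{1 − 10} = 435897 · 1/512 = 435897/512.
Numerically: E[X] ≈ 851.36133.

E[X] = C(37,5)·2^(1−C(5,2)) = 435897/512 ≈ 851.36133.


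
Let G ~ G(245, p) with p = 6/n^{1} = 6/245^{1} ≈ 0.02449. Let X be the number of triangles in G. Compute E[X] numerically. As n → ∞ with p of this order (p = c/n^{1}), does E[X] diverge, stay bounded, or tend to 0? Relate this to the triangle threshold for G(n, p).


Number of potential triangles: C(245, 3) = 2421090.
Each occurs with probability p³ ≈ (0.02449)³ ≈ 1.468776e-05.
By linearity: E[X] = C(245, 3)·p³ ≈ 2421090 · 1.468776e-05 ≈ 35.5604.
Here α = 1, so p = 6/n is exactly at the triangle threshold p ~ 1/n. Asymptotically E[X] → c³/6 = 6³/6 = 36 ≈ 36.0000, a bounded constant. In this regime the triangle count is asymptotically Poisson(c³/6).

E[X] ≈ 35.5604; in regime p = Θ(1/n^{1}) E[X] stays bounded (at the triangle threshold p ~ 1/n).


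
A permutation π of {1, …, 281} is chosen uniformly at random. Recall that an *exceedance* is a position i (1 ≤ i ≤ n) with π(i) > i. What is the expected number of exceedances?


Write X = Σ_{i=1}^{281} X_i, where X_i = 1_{π(i) > i}.
For each fixed i, π(i) is uniform over {1, …, 281} (marginal of a uniform permutation), so P[π(i) > i] = (n − i)/n. Summing: Σ_{i=1}^{281} (n − i)/n = (0 + 1 + … + 280)/281 = 281(281 − 1)/(2·281) = (281 − 1)/2.
Hence E[X] = Σ_{i=1}^{281} (281 − i)/281 = 140 ≈ 140.000000.

E[X] = 140 = 140.000000.


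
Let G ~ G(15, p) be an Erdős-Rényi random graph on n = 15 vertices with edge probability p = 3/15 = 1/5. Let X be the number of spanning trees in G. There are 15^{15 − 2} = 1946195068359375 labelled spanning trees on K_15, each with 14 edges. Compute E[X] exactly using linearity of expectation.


K_15 has 15^{15 − 2} = 1946195068359375 labelled spanning trees.
For each such spanning tree H, let X_H = 1 if all 14 edges of H are present in G. Then P[X_H = 1] = p^{14} = (1/5)^{14} = 1/6103515625.
Summing the indicators: E[X] = Σ_H E[X_H] = 1946195068359375 · p^{14} = 1946195068359375 · 1/6103515625 = 1594323/5.
Numerically: E[X] ≈ 3.189e+05.

E[X] = 1946195068359375 · (1/5)^{14} = 1594323/5 ≈ 3.189e+05.


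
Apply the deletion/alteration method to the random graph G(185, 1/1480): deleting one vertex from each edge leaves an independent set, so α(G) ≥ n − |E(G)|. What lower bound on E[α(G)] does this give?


E[|E(G)|] = C(185, 2)·p = 17020 · (1/1480) = 23/2.
E[α(G)] ≥ n − E[|E(G)|] = 185 − 23/2 = 347/2.
Numerically: ≈ 173.5000.
(This is only a lower bound; the true E[α(G)] may be larger.)

E[α(G)] ≥ 347/2 ≈ 173.5000.


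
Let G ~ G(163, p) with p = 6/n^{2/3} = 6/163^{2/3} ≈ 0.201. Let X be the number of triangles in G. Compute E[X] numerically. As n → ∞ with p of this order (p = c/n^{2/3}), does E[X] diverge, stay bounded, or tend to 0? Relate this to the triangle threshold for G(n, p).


Number of potential triangles: C(163, 3) = 708561.
Each occurs with probability p³ ≈ (0.201)³ ≈ 8.12978e-03.
By linearity: E[X] = C(163, 3)·p³ ≈ 708561 · 8.12978e-03 ≈ 5760.442.
Since α = 2/3 < 1, p = c/n^{2/3} ≫ 1/n is above the triangle threshold p ~ 1/n. Asymptotically E[X] ~ (c³/6)·n^{3(1−α)} = (6³/6)·n^{1} → ∞; triangles are abundant w.h.p.

E[X] ≈ 5760.442; in regime p = Θ(1/n^{2/3}) E[X] diverges (above the triangle threshold p ~ 1/n).


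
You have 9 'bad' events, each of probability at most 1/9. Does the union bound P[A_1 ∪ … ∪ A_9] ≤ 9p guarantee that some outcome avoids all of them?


Union bound: P[∪_{i=1}^{9} A_i] ≤ Σ_i P[A_i] ≤ 9·p = 9·(1/9) = 1.
Numerically: 1 ≈ 1.0000000.
Is 1 < 1? NO.
Since the bound 1 is ≥ 1, the union bound is uninformative here; it does NOT by itself certify existence.

9·p = 1 ≈ 1.0000000; existence NOT certified by the union bound.


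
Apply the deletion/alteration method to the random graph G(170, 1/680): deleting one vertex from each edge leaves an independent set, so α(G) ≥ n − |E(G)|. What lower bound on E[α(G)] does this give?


E[|E(G)|] = C(170, 2)·p = 14365 · (1/680) = 169/8.
E[α(G)] ≥ n − E[|E(G)|] = 170 − 169/8 = 1191/8.
Numerically: ≈ 148.875000.
(This is only a lower bound; the true E[α(G)] may be larger.)

E[α(G)] ≥ 1191/8 ≈ 148.875000.


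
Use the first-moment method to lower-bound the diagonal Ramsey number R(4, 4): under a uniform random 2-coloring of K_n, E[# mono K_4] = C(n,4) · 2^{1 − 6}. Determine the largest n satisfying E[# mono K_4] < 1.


We need C(n, 4) · 2^{1 − 6} < 1, i.e. C(n, 4) < 2^{6 − 1} = 32.
Check values of n near the boundary:
  n = 4: C(4, 4) = 1; 1 < 32? YES
  n = 5: C(5, 4) = 5; 5 < 32? YES
  n = 6: C(6, 4) = 15; 15 < 32? YES
  n = 7: C(7, 4) = 35; 35 < 32? NO
  n = 8: C(8, 4) = 70; 70 < 32? NO
  n = 9: C(9, 4) = 126; 126 < 32? NO
The largest n with C(n, 4) < 32 is n = 6 (where E[X] = 15/32 ≈ 0.46875). Hence R(4, 4) > 6, i.e. R(4, 4) ≥ 7.

Largest n = 6; hence R(4, 4) > 6.


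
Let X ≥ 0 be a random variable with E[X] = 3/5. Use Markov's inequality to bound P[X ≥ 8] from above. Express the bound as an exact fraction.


μ = E[X] = 3/5, a = 8.
Markov: P[X ≥ 8] ≤ μ/a = (3/5)/8 = 3/40.
Numerically: ≈ 0.0750.
(Since a = 8 > μ = 0.6000, the bound 3/40 is < 1 and informative.)

P[X ≥ 8] ≤ 3/40 ≈ 0.0750.


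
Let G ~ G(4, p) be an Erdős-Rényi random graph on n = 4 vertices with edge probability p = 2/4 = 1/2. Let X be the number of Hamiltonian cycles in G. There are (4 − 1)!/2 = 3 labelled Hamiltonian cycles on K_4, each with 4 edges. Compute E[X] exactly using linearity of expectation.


K_4 has (4 − 1)!/2 = 3 labelled Hamiltonian cycles.
For each such Hamiltonian cycle H, let X_H = 1 if all 4 edges of H are present in G. Then P[X_H = 1] = p^{4} = (1/2)^{4} = 1/16.
By linearity: E[X] = Σ_H E[X_H] = 3 · p^{4} = 3 · 1/16 = 3/16.
Numerically: E[X] ≈ 0.1875.

E[X] = 3 · (1/2)^{4} = 3/16 ≈ 0.1875.


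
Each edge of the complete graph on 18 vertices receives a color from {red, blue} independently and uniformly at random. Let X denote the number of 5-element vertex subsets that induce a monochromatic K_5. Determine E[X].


Let X = Σ_S X_S over the C(18, 5) = 8568 subsets S of size 5, where X_S = 1 if the K_5 on S is monochromatic.
For a fixed S, the K_5 on S has C(5, 2) = 10 edges. P[all 10 edges red] = (1/2)^10, and likewise for blue, so P[monochromatic] = 2·(1/2)^10 = 2^{1 − 10} = 1/512.
By linearity: E[X] = C(18, 5) · 2^{1 − 10} = 8568 · 1/512 = 1071/64.
Numerically: E[X] ≈ 16.73438.

E[X] = C(18,5)·2^(1−C(5,2)) = 1071/64 ≈ 16.73438.


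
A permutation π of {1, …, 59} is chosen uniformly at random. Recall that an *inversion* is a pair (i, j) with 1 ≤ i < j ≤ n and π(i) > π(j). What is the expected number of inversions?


Write X = Σ X_I over the C(59, 2) = 1711 pairs i < j, with X_I the indicator of one inversion.
There are 1711 indicators.
For each fixed pair i < j, the values π(i) and π(j) are two distinct elements of {1, …, 59} in uniformly random order; by symmetry P[π(i) > π(j)] = 1/2.
By linearity: E[X] = 1711 · (1/2) = C(59, 2) · (1/2) = 1711/2 = 1711/2 ≈ 855.500000.

E[X] = 1711/2 = 855.500000.


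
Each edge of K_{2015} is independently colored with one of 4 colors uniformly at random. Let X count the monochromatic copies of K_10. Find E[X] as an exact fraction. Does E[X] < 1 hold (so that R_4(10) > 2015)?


E[X] = C(2015, 10) · 4^{1 − 45} = 297353674437325491072340253 · 4^{−44} = 297353674437325491072340253/309485009821345068724781056.
As a reduced fraction: E[X] = 297353674437325491072340253/309485009821345068724781056 ≈ 0.9608015.
Is E[X] < 1? YES.
Since E[X] < 1, there exists a 4-coloring of K_{2015} with no monochromatic K_10; hence R_4(10) > 2015.

E[X] = 297353674437325491072340253/309485009821345068724781056 ≈ 0.9608015; E[X] < 1, so R_4(10) > 2015.


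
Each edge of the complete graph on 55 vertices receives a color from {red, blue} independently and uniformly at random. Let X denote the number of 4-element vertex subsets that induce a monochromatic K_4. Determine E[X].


Let X = Σ_S X_S over the C(55, 4) = 341055 subsets S of size 4, where X_S = 1 if the K_4 on S is monochromatic.
For a fixed S, the K_4 on S has C(4, 2) = 6 edges. P[all 6 edges red] = (1/2)^6, and likewise for blue, so P[monochromatic] = 2·(1/2)^6 = 2^{1 − 6} = 1/32.
By linearity of expectation: E[X] = C(55, 4) · 2^{1 − 6} = 341055 · 1/32 = 341055/32.
Numerically: E[X] ≈ 10657.969.

E[X] = C(55,4)·2^(1−C(4,2)) = 341055/32 ≈ 10657.969.


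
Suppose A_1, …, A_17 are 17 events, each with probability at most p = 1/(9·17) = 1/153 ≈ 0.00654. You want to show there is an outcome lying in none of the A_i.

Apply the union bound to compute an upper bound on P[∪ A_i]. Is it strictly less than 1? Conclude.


Union bound: P[∪_{i=1}^{17} A_i] ≤ Σ_i P[A_i] ≤ 17·p = 17·(1/153) = 1/9.
Numerically: 1/9 ≈ 0.11111.
Is 1/9 < 1? YES.
Since P[∪ A_i] ≤ 1/9 < 1, the complement has P[∩ A_i^c] ≥ 1 − 1/9 = 8/9 > 0, so some outcome avoids every A_i.

17·p = 1/9 ≈ 0.11111; existence CERTIFIED by the union bound.


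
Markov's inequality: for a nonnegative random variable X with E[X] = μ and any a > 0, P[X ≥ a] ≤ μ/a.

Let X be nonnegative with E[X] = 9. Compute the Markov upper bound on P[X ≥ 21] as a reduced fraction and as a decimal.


μ = E[X] = 9, a = 21.
Markov: P[X ≥ 21] ≤ μ/a = (9)/21 = 3/7.
Numerically: ≈ 0.42857.
(Since a = 21 > μ = 9.00000, the bound 3/7 is < 1 and informative.)

P[X ≥ 21] ≤ 3/7 ≈ 0.42857.


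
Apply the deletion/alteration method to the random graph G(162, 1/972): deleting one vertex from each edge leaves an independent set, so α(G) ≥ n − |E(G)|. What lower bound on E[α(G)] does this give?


E[|E(G)|] = C(162, 2)·p = 13041 · (1/972) = 161/12.
E[α(G)] ≥ n − E[|E(G)|] = 162 − 161/12 = 1783/12.
Numerically: ≈ 148.583.
(This is only a lower bound; the true E[α(G)] may be larger.)

E[α(G)] ≥ 1783/12 ≈ 148.583.


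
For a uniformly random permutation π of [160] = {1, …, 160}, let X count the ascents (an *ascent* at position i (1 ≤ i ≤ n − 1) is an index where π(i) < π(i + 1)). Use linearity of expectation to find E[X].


Write X = Σ X_I over i = 1, …, 159, with X_I the indicator of one ascent.
There are 159 indicators.
For each fixed i, the pair (π(i), π(i+1)) is a uniformly random ordered pair of distinct values from {1, …, 160}; by symmetry P[π(i) < π(i+1)] = 1/2.
By linearity: E[X] = 159 · (1/2) = (160 − 1) · (1/2) = 159/2 ≈ 79.50000.

E[X] = 159/2 = 79.50000.


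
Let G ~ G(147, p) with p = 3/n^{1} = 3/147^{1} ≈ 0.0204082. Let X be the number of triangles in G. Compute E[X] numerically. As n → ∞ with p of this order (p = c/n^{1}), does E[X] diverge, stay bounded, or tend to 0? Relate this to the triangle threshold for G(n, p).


Number of potential triangles: C(147, 3) = 518665.
Each occurs with probability p³ ≈ (0.0204082)³ ≈ 8.49985975e-06.
By linearity: E[X] = C(147, 3)·p³ ≈ 518665 · 8.49985975e-06 ≈ 4.408580.
Here α = 1, so p = 3/n is exactly at the triangle threshold p ~ 1/n. Asymptotically E[X] → c³/6 = 3³/6 = 9/2 ≈ 4.500000, a bounded constant. In this regime the triangle count is asymptotically Poisson(c³/6).

E[X] ≈ 4.408580; in regime p = Θ(1/n^{1}) E[X] stays bounded (at the triangle threshold p ~ 1/n).


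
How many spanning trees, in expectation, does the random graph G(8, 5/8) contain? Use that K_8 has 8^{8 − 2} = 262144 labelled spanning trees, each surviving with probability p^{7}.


K_8 has 8^{8 − 2} = 262144 labelled spanning trees.
For each such spanning tree H, let X_H = 1 if all 7 edges of H are present in G. Then P[X_H = 1] = p^{7} = (5/8)^{7} = 78125/2097152.
By linearity of expectation: E[X] = Σ_H E[X_H] = 262144 · p^{7} = 262144 · 78125/2097152 = 78125/8.
Numerically: E[X] ≈ 9.77e+03.

E[X] = 262144 · (5/8)^{7} = 78125/8 ≈ 9.77e+03.


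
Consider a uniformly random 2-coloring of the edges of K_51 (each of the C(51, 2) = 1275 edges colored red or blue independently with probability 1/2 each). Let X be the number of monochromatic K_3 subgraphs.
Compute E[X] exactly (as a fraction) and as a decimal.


Let X = Σ_S X_S over the C(51, 3) = 20825 subsets S of size 3, where X_S = 1 if the K_3 on S is monochromatic.
For a fixed S, the K_3 on S has C(3, 2) = 3 edges. P[all 3 edges red] = (1/2)^3, and likewise for blue, so P[monochromatic] = 2·(1/2)^3 = 2^{1 − 3} = 1/4.
Summing: E[X] = C(51, 3) · 2^{1 − 3} = 20825 · 1/4 = 20825/4.
Numerically: E[X] ≈ 5206.250.

E[X] = C(51,3)·2^(1−C(3,2)) = 20825/4 ≈ 5206.250.


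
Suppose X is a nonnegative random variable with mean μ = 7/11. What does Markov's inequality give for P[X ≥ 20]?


μ = E[X] = 7/11, a = 20.
Markov: P[X ≥ 20] ≤ μ/a = (7/11)/20 = 7/220.
Numerically: ≈ 0.031818.
(Since a = 20 > μ = 0.636364, the bound 7/220 is < 1 and informative.)

P[X ≥ 20] ≤ 7/220 ≈ 0.031818.


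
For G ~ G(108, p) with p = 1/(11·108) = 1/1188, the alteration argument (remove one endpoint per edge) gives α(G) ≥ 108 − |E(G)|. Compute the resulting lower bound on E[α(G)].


E[|E(G)|] = C(108, 2)·p = 5778 · (1/1188) = 107/22.
E[α(G)] ≥ n − E[|E(G)|] = 108 − 107/22 = 2269/22.
Numerically: ≈ 103.13636.
(This is only a lower bound; the true E[α(G)] may be larger.)

E[α(G)] ≥ 2269/22 ≈ 103.13636.


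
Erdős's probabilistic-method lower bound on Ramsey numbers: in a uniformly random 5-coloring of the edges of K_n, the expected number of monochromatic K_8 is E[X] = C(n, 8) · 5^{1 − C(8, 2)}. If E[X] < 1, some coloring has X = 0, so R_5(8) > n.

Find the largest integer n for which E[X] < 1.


We need C(n, 8) · 5^{1 − 28} < 1, i.e. C(n, 8) < 5^{28 − 1} = 7450580596923828125.
Check values of n near the boundary:
  n = 861: C(861, 8) = 7250034996615275865; 7250034996615275865 < 7450580596923828125? YES
  n = 862: C(862, 8) = 7317951015318931845; 7317951015318931845 < 7450580596923828125? YES
  n = 863: C(863, 8) = 7386423071602617757; 7386423071602617757 < 7450580596923828125? YES
  n = 864: C(864, 8) = 7455455062926006708; 7455455062926006708 < 7450580596923828125? NO
The largest n with C(n, 8) < 7450580596923828125 is n = 863 (where E[X] = 7386423071602617757/7450580596923828125 ≈ 0.991389). Hence R_5(8) > 863, i.e. R_5(8) ≥ 864.

Largest n = 863; hence R_5(8) > 863.


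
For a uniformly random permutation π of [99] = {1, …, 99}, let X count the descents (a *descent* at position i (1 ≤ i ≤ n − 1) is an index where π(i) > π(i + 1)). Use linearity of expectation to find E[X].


Write X = Σ X_I over i = 1, …, 98, with X_I the indicator of one descent.
There are 98 indicators.
For each fixed i, the pair (π(i), π(i+1)) is a uniformly random ordered pair of distinct values from {1, …, 99}; by symmetry P[π(i) > π(i+1)] = 1/2.
By linearity: E[X] = 98 · (1/2) = (99 − 1) · (1/2) = 49 ≈ 49.000.

E[X] = 49 = 49.000.


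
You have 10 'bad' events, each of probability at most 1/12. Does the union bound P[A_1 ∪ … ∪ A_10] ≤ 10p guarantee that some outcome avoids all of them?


Union bound: P[∪_{i=1}^{10} A_i] ≤ Σ_i P[A_i] ≤ 10·p = 10·(1/12) = 5/6.
Numerically: 5/6 ≈ 0.833.
Is 5/6 < 1? YES.
Since P[∪ A_i] ≤ 5/6 < 1, the complement has P[∩ A_i^c] ≥ 1 − 5/6 = 1/6 > 0, so some outcome avoids every A_i.

10·p = 5/6 ≈ 0.833; existence CERTIFIED by the union bound.


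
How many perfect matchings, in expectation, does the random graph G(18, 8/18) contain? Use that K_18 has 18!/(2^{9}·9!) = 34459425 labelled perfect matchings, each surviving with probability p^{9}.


K_18 has 18!/(2^{9}·9!) = 34459425 labelled perfect matchings.
For each such perfect matching H, let X_H = 1 if all 9 edges of H are present in G. Then P[X_H = 1] = p^{9} = (4/9)^{9} = 262144/387420489.
Summing the indicators: E[X] = Σ_H E[X_H] = 34459425 · p^{9} = 34459425 · 262144/387420489 = 111522611200/4782969.
Numerically: E[X] ≈ 23317.

E[X] = 34459425 · (4/9)^{9} = 111522611200/4782969 ≈ 23317.


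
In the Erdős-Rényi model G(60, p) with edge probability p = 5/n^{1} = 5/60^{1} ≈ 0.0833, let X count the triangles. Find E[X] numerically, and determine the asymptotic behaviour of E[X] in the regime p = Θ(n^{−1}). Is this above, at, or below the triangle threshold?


Number of potential triangles: C(60, 3) = 34220.
Each occurs with probability p³ ≈ (0.0833)³ ≈ 5.78704e-04.
By linearity: E[X] = C(60, 3)·p³ ≈ 34220 · 5.78704e-04 ≈ 19.803.
Here α = 1, so p = 5/n is exactly at the triangle threshold p ~ 1/n. Asymptotically E[X] → c³/6 = 5³/6 = 125/6 ≈ 20.833, a bounded constant. In this regime the triangle count is asymptotically Poisson(c³/6).

E[X] ≈ 19.803; in regime p = Θ(1/n^{1}) E[X] stays bounded (at the triangle threshold p ~ 1/n).


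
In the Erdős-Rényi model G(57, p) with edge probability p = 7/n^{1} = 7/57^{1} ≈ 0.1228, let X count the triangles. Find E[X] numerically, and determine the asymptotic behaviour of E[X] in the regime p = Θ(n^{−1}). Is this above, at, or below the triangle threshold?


Number of potential triangles: C(57, 3) = 29260.
Each occurs with probability p³ ≈ (0.1228)³ ≈ 1.852122e-03.
By linearity: E[X] = C(57, 3)·p³ ≈ 29260 · 1.852122e-03 ≈ 54.1931.
Here α = 1, so p = 7/n is exactly at the triangle threshold p ~ 1/n. Asymptotically E[X] → c³/6 = 7³/6 = 343/6 ≈ 57.1667, a bounded constant. In this regime the triangle count is asymptotically Poisson(c³/6).

E[X] ≈ 54.1931; in regime p = Θ(1/n^{1}) E[X] stays bounded (at the triangle threshold p ~ 1/n).


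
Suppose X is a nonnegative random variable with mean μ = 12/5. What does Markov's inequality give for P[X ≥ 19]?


μ = E[X] = 12/5, a = 19.
Markov: P[X ≥ 19] ≤ μ/a = (12/5)/19 = 12/95.
Numerically: ≈ 0.126.
(Since a = 19 > μ = 2.400, the bound 12/95 is < 1 and informative.)

P[X ≥ 19] ≤ 12/95 ≈ 0.126.


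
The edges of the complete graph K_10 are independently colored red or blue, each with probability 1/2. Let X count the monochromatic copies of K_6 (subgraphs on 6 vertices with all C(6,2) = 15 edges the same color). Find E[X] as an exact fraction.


Let X = Σ_S X_S over the C(10, 6) = 210 subsets S of size 6, where X_S = 1 if the K_6 on S is monochromatic.
For a fixed S, the K_6 on S has C(6, 2) = 15 edges. P[all 15 edges red] = (1/2)^15, and likewise for blue, so P[monochromatic] = 2·(1/2)^15 = 2^{1 − 15} = 1/16384.
By linearity: E[X] = C(10, 6) · 2^{1 − 15} = 210 · 1/16384 = 105/8192.
Numerically: E[X] ≈ 0.01282.

E[X] = C(10,6)·2^(1−C(6,2)) = 105/8192 ≈ 0.01282.


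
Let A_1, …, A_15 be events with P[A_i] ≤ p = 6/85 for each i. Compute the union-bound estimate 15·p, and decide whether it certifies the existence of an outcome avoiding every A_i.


Union bound: P[∪_{i=1}^{15} A_i] ≤ Σ_i P[A_i] ≤ 15·p = 15·(6/85) = 18/17.
Numerically: 18/17 ≈ 1.058824.
Is 18/17 < 1? NO.
Since the bound 18/17 is ≥ 1, the union bound is uninformative here; it does NOT by itself certify existence.

15·p = 18/17 ≈ 1.058824; existence NOT certified by the union bound.


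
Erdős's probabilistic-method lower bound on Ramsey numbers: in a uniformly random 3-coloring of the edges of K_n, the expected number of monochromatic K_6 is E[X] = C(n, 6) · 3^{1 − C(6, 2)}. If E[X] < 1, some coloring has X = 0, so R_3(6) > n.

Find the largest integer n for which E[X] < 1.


We need C(n, 6) · 3^{1 − 15} < 1, i.e. C(n, 6) < 3^{15 − 1} = 4782969.
Check values of n near the boundary:
  n = 37: C(37, 6) = 2324784; 2324784 < 4782969? YES
  n = 38: C(38, 6) = 2760681; 2760681 < 4782969? YES
  n = 39: C(39, 6) = 3262623; 3262623 < 4782969? YES
  n = 40: C(40, 6) = 3838380; 3838380 < 4782969? YES
  n = 41: C(41, 6) = 4496388; 4496388 < 4782969? YES
  n = 42: C(42, 6) = 5245786; 5245786 < 4782969? NO
  n = 43: C(43, 6) = 6096454; 6096454 < 4782969? NO
The largest n with C(n, 6) < 4782969 is n = 41 (where E[X] = 1498796/1594323 ≈ 0.94008). Hence R_3(6) > 41, i.e. R_3(6) ≥ 42.

Largest n = 41; hence R_3(6) > 41.


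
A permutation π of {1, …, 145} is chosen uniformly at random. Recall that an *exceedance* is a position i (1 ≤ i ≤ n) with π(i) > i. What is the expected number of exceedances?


Write X = Σ_{i=1}^{145} X_i, where X_i = 1_{π(i) > i}.
For each fixed i, π(i) is uniform over {1, …, 145} (marginal of a uniform permutation), so P[π(i) > i] = (n − i)/n. Summing: Σ_{i=1}^{145} (n − i)/n = (0 + 1 + … + 144)/145 = 145(145 − 1)/(2·145) = (145 − 1)/2.
Hence E[X] = Σ_{i=1}^{145} (145 − i)/145 = 72 ≈ 72.00000.

E[X] = 72 = 72.00000.


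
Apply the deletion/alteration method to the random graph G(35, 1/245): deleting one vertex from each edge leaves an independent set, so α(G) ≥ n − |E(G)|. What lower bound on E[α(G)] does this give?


E[|E(G)|] = C(35, 2)·p = 595 · (1/245) = 17/7.
E[α(G)] ≥ n − E[|E(G)|] = 35 − 17/7 = 228/7.
Numerically: ≈ 32.5714.
(This is only a lower bound; the true E[α(G)] may be larger.)

E[α(G)] ≥ 228/7 ≈ 32.5714.


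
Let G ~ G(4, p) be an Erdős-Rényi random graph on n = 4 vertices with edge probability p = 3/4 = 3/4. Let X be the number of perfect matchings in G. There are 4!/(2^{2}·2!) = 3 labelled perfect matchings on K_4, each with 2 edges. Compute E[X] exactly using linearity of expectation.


K_4 has 4!/(2^{2}·2!) = 3 labelled perfect matchings.
For each such perfect matching H, let X_H = 1 if all 2 edges of H are present in G. Then P[X_H = 1] = p^{2} = (3/4)^{2} = 9/16.
By linearity: E[X] = Σ_H E[X_H] = 3 · p^{2} = 3 · 9/16 = 27/16.
Numerically: E[X] ≈ 1.6875.

E[X] = 3 · (3/4)^{2} = 27/16 ≈ 1.6875.


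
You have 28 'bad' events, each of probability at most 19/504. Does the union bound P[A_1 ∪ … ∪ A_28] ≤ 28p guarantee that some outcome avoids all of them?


Union bound: P[∪_{i=1}^{28} A_i] ≤ Σ_i P[A_i] ≤ 28·p = 28·(19/504) = 19/18.
Numerically: 19/18 ≈ 1.05556.
Is 19/18 < 1? NO.
Since the bound 19/18 is ≥ 1, the union bound is uninformative here; it does NOT by itself certify existence.

28·p = 19/18 ≈ 1.05556; existence NOT certified by the union bound.


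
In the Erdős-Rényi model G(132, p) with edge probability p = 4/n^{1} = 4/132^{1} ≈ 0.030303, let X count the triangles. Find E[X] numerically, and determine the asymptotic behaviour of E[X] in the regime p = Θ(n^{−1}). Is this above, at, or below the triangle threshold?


Number of potential triangles: C(132, 3) = 374660.
Each occurs with probability p³ ≈ (0.030303)³ ≈ 2.78264741e-05.
By linearity: E[X] = C(132, 3)·p³ ≈ 374660 · 2.78264741e-05 ≈ 10.425467.
Here α = 1, so p = 4/n is exactly at the triangle threshold p ~ 1/n. Asymptotically E[X] → c³/6 = 4³/6 = 32/3 ≈ 10.666667, a bounded constant. In this regime the triangle count is asymptotically Poisson(c³/6).

E[X] ≈ 10.425467; in regime p = Θ(1/n^{1}) E[X] stays bounded (at the triangle threshold p ~ 1/n).


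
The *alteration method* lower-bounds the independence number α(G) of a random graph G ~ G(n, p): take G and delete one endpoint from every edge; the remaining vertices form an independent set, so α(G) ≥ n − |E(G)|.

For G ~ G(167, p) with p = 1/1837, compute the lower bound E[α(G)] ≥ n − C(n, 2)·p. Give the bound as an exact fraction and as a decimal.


E[|E(G)|] = C(167, 2)·p = 13861 · (1/1837) = 83/11.
E[α(G)] ≥ n − E[|E(G)|] = 167 − 83/11 = 1754/11.
Numerically: ≈ 159.454545.
(This is only a lower bound; the true E[α(G)] may be larger.)

E[α(G)] ≥ 1754/11 ≈ 159.454545.


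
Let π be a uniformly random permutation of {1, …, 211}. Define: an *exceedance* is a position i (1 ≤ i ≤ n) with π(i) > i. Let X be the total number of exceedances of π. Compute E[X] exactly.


Write X = Σ_{i=1}^{211} X_i, where X_i = 1_{π(i) > i}.
For each fixed i, π(i) is uniform over {1, …, 211} (marginal of a uniform permutation), so P[π(i) > i] = (n − i)/n. Summing: Σ_{i=1}^{211} (n − i)/n = (0 + 1 + … + 210)/211 = 211(211 − 1)/(2·211) = (211 − 1)/2.
Hence E[X] = Σ_{i=1}^{211} (211 − i)/211 = 105 ≈ 105.0000.

E[X] = 105 = 105.0000.


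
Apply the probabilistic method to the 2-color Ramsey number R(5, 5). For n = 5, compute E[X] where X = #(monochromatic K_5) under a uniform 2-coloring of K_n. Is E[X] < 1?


E[X] = C(5, 5) · 2^{1 − 10} = 1 · 2^{−9} = 1/512.
As a reduced fraction: E[X] = 1/512 ≈ 0.00195.
Is E[X] < 1? YES.
Since E[X] < 1, there exists a 2-coloring of K_{5} with no monochromatic K_5; hence R(5, 5) > 5.

E[X] = 1/512 ≈ 0.00195; E[X] < 1, so R(5, 5) > 5.


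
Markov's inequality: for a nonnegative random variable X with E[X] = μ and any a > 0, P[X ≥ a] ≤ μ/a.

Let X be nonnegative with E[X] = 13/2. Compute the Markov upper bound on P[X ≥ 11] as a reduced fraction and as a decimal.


μ = E[X] = 13/2, a = 11.
Markov: P[X ≥ 11] ≤ μ/a = (13/2)/11 = 13/22.
Numerically: ≈ 0.590909.
(Since a = 11 > μ = 6.500000, the bound 13/22 is < 1 and informative.)

P[X ≥ 11] ≤ 13/22 ≈ 0.590909.


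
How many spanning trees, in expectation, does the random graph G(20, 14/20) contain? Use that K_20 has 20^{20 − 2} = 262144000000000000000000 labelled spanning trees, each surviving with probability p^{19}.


K_20 has 20^{20 − 2} = 262144000000000000000000 labelled spanning trees.
For each such spanning tree H, let X_H = 1 if all 19 edges of H are present in G. Then P[X_H = 1] = p^{19} = (7/10)^{19} = 11398895185373143/10000000000000000000.
Summing the indicators: E[X] = Σ_H E[X_H] = 262144000000000000000000 · p^{19} = 262144000000000000000000 · 11398895185373143/10000000000000000000 = 1494075989737228599296/5.
Numerically: E[X] ≈ 2.98815e+20.

E[X] = 262144000000000000000000 · (7/10)^{19} = 1494075989737228599296/5 ≈ 2.98815e+20.


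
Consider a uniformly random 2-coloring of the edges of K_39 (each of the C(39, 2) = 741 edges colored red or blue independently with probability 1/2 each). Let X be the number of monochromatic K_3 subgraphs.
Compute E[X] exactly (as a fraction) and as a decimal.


Let X = Σ_S X_S over the C(39, 3) = 9139 subsets S of size 3, where X_S = 1 if the K_3 on S is monochromatic.
For a fixed S, the K_3 on S has C(3, 2) = 3 edges. P[all 3 edges red] = (1/2)^3, and likewise for blue, so P[monochromatic] = 2·(1/2)^3 = 2^{1 − 3} = 1/4.
Summing: E[X] = C(39, 3) · 2^{1 − 3} = 9139 · 1/4 = 9139/4.
Numerically: E[X] ≈ 2284.750000.

E[X] = C(39,3)·2^(1−C(3,2)) = 9139/4 ≈ 2284.750000.


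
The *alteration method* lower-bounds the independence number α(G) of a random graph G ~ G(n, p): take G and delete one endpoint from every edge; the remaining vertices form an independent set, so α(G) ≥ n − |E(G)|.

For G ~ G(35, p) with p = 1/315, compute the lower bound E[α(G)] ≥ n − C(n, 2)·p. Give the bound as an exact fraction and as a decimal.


E[|E(G)|] = C(35, 2)·p = 595 · (1/315) = 17/9.
E[α(G)] ≥ n − E[|E(G)|] = 35 − 17/9 = 298/9.
Numerically: ≈ 33.111.
(This is only a lower bound; the true E[α(G)] may be larger.)

E[α(G)] ≥ 298/9 ≈ 33.111.


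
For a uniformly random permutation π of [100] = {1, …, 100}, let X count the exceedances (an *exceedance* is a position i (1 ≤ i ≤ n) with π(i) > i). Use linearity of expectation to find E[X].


Write X = Σ_{i=1}^{100} X_i, where X_i = 1_{π(i) > i}.
For each fixed i, π(i) is uniform over {1, …, 100} (marginal of a uniform permutation), so P[π(i) > i] = (n − i)/n. Summing: Σ_{i=1}^{100} (n − i)/n = (0 + 1 + … + 99)/100 = 100(100 − 1)/(2·100) = (100 − 1)/2.
Hence E[X] = Σ_{i=1}^{100} (100 − i)/100 = 99/2 ≈ 49.500000.

E[X] = 99/2 = 49.500000.
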